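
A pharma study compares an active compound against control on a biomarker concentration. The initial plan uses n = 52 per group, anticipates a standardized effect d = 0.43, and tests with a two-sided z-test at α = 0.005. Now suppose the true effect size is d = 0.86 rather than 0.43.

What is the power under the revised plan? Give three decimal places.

Power ≈ 0.943

With d = 0.86: δ = d·√(n/2) = 0.86 × √(52/2) = 4.3852. Critical value z_{0.0025} = 2.807.
Revised power = Φ(δ − 2.807) + Φ(−δ − 2.807) = Φ(1.578) + Φ(-7.192) = 0.9427 + 0.0000 = 0.9427.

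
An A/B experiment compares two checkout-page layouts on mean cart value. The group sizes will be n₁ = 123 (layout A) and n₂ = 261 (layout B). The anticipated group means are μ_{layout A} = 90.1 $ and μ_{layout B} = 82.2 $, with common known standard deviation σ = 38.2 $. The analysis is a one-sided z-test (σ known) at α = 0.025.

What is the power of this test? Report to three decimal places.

Standardized effect: d = |μ_{layout A} − μ_{layout B}| / σ = |90.1 − 82.2| / 38.2 = 0.2068
Noncentrality parameter: δ = d / √(1/n₁ + 1/n₂) = 0.2068 / √(1/123 + 1/261) = 1.8909
Critical value for a one-sided test at α = 0.025: z_α = 1.960.
Power = P(Z > 1.960 − δ) = Φ(-0.069) = 0.4725.

Power ≈ 0.472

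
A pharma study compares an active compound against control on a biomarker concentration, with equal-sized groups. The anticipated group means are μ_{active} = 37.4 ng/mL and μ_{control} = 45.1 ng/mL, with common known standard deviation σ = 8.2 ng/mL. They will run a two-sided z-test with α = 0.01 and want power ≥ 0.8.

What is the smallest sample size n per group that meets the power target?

Standardized effect: d = |μ_{active} − μ_{control}| / σ = |37.4 − 45.1| / 8.2 = 0.9390
For power 0.8 need Φ(δ − z_{0.005}) = 0.8, so δ = z_{0.005} + z_{0.20} = 2.576 + 0.842 = 3.417.
(The Φ(−δ − z_{α/2}) term is vanishingly small for δ > 0 and is dropped in the standard sample-size formula.)
δ = d·√(n/2) ⇒ n = 2(δ/d)² = 2 × (3.417 / 0.9390)² = 26.49.
Round up to the next whole unit.

n = 27 per group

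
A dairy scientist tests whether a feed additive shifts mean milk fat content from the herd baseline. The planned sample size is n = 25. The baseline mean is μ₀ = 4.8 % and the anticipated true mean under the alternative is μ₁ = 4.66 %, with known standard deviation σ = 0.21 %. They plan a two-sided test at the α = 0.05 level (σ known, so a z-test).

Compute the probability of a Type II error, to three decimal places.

Standardized effect: d = |μ₁ − μ₀| / σ = |4.66 − 4.8| / 0.21 = 0.6667
Noncentrality parameter: δ = d·√n = 0.6667 × √25 = 3.3333
Two-sided α = 0.05 → critical value z_{0.025} = 1.960.
Power = Φ(δ − 1.960) + Φ(−δ − 1.960) = Φ(1.373) + Φ(-5.293) = 0.9152 + 0.0000 = 0.9152.
Type II error: β = 1 − power = 1 − 0.9152 = 0.0848.

β ≈ 0.085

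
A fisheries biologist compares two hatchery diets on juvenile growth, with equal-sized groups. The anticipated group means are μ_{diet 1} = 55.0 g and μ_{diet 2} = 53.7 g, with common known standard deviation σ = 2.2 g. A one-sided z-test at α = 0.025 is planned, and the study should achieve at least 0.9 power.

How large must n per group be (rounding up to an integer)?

Standardized effect: d = |μ_{diet 1} − μ_{diet 2}| / σ = |55.0 − 53.7| / 2.2 = 0.5909
For power 0.9 need Φ(δ − z_{0.025}) = 0.9, so δ = z_{0.025} + z_{0.10} = 1.960 + 1.282 = 3.242.
δ = d·√(n/2) ⇒ n = 2(δ/d)² = 2 × (3.242 / 0.5909)² = 60.18.
Rounding up, n = 61 per group.

n = 61 per group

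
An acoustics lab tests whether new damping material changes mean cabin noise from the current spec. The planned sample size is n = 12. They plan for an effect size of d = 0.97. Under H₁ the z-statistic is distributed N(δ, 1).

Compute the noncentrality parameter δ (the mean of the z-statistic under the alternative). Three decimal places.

δ = d·√n = 0.97 × √12 = 3.3602

δ ≈ 3.360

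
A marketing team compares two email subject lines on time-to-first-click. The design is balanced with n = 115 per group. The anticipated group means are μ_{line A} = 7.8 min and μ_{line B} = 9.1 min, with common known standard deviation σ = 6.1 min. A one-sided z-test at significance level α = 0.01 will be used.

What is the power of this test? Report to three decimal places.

Power ≈ 0.239

Standardized effect: d = |μ_{line A} − μ_{line B}| / σ = |7.8 − 9.1| / 6.1 = 0.2131
Noncentrality parameter: δ = d·√(n/2) = 0.2131 × √(115/2) = 1.6160
Critical value for a one-sided test at α = 0.01: z_α = 2.326.
Power = Φ(δ − 2.326) = Φ(-0.710) = 0.2388.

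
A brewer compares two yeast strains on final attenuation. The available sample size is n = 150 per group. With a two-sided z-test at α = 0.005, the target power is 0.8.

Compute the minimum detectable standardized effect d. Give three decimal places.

Required noncentrality: δ = z_{0.0025} + z_{0.20} = 2.807 + 0.842 = 3.649.
(The second rejection-region term Φ(−δ − z_{α/2}) is negligible and dropped.)
δ = d·√(n/2) ⇒ d = δ/√(n/2) = 3.649/√(150/2) = 0.4213.

d ≈ 0.421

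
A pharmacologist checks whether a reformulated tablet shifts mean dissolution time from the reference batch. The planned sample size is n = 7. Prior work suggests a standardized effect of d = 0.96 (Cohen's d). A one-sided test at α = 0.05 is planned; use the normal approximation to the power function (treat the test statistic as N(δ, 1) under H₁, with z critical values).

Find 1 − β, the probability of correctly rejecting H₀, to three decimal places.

Noncentrality parameter: λ = d·√n = 0.96 × √7 = 2.5399
One-sided α = 0.05 → critical value z_{0.05} = 1.645.
Power = P(Z > 1.645 − λ) = Φ(0.895) = 0.8146.

Power ≈ 0.815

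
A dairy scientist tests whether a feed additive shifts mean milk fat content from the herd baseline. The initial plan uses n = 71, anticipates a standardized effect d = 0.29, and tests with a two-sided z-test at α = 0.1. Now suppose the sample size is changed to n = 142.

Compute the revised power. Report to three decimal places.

With n = 142: δ = d·√n = 0.29 × √142 = 3.4557. Critical value z_{0.05} = 1.645.
Revised power = Φ(δ − 1.645) + Φ(−δ − 1.645) = Φ(1.811) + Φ(-5.101) = 0.9649 + 0.0000 = 0.9649.

Power ≈ 0.965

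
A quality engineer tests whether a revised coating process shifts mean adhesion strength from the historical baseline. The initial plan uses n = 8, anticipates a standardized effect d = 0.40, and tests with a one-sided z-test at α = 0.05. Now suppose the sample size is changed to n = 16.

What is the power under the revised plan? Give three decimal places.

Power ≈ 0.482

With n = 16: δ = d·√n = 0.40 × √16 = 1.6000. Critical value z_{0.05} = 1.645.
Revised power = P(Z > 1.645 − δ) = Φ(-0.045) = 0.4821.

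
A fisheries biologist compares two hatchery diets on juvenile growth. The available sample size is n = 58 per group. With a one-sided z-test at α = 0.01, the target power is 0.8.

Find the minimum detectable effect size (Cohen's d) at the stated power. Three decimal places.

Required noncentrality: δ = z_{0.01} + z_{0.20} = 2.326 + 0.842 = 3.168.
δ = d·√(n/2) ⇒ d = δ/√(n/2) = 3.168/√(58/2) = 0.5883.

d ≈ 0.588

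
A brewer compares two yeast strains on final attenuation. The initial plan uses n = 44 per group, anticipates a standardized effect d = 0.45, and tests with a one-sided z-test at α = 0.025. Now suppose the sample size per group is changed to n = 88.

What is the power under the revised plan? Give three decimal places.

Power ≈ 0.847

With n = 88 per group: δ = d·√(n/2) = 0.45 × √(88/2) = 2.9850. Critical value z_{0.025} = 1.960.
Revised power = Φ(δ − 1.960) = Φ(1.025) = 0.8473.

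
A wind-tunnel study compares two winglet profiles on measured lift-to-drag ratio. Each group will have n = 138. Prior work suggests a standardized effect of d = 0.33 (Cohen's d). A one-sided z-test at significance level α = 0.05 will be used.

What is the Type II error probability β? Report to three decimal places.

β ≈ 0.136

Noncentrality parameter: δ = d·√(n/2) = 0.33 × √(138/2) = 2.7412
One-sided α = 0.05 → critical value z_{0.05} = 1.645.
Power = P(Z > 1.645 − δ) = Φ(1.096) = 0.8635.
Type II error: β = 1 − power = 1 − 0.8635 = 0.1365.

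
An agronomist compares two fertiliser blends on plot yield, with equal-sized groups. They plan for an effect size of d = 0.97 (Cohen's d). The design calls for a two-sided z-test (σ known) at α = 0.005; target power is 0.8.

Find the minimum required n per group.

Set Φ(δ − 2.807) = 0.8; then δ − 2.807 = Φ⁻¹(0.8) = 0.842, giving δ = 3.649.
(For δ > 0 the lower-tail rejection region contributes negligibly to power, so the one-term inversion is standard.)
δ = d·√(n/2) ⇒ n = 2(δ/d)² = 2 × (3.649 / 0.97)² = 28.30.
Rounding up, n = 29 per group.

n = 29 per group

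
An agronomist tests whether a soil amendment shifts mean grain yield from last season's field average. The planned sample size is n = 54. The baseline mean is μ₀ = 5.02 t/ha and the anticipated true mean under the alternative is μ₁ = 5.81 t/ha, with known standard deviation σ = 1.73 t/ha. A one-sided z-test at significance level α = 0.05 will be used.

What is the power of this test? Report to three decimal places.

Power ≈ 0.956

Standardized effect: d = |μ₁ − μ₀| / σ = |5.81 − 5.02| / 1.73 = 0.4566
Noncentrality parameter: δ = d·√n = 0.4566 × √54 = 3.3557
One-sided α = 0.05 → critical value z_{0.05} = 1.645.
Power = Φ(δ − 1.645) = Φ(1.711) = 0.9564.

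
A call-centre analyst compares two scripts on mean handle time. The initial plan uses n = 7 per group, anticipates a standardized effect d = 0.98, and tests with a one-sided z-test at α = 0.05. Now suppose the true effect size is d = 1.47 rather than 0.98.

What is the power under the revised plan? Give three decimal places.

With d = 1.47: δ = d·√(n/2) = 1.47 × √(7/2) = 2.7501. Critical value z_{0.05} = 1.645.
Revised power = P(Z > 1.645 − δ) = Φ(1.105) = 0.8655.

Power ≈ 0.865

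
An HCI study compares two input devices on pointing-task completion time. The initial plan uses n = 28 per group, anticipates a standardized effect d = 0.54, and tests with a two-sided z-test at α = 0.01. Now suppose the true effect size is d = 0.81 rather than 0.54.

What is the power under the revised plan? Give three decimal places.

Power ≈ 0.675

With d = 0.81: δ = d·√(n/2) = 0.81 × √(28/2) = 3.0307. Critical value z_{0.005} = 2.576.
Revised power = Φ(δ − 2.576) + Φ(−δ − 2.576) = Φ(0.455) + Φ(-5.607) = 0.6754 + 0.0000 = 0.6754.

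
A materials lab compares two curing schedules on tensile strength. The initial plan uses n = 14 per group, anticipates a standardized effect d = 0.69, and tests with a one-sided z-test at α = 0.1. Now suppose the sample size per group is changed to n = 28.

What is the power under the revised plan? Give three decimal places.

With n = 28 per group: δ = d·√(n/2) = 0.69 × √(28/2) = 2.5817. Critical value z_{0.1} = 1.282.
Revised power = Φ(δ − 1.282) = Φ(1.300) = 0.9032.

Power ≈ 0.903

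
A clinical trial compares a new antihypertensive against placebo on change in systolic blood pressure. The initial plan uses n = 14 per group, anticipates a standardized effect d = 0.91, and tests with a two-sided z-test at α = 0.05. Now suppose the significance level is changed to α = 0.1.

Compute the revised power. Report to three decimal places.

δ = d·√(n/2) = 0.91 × √(14/2) = 2.4076 (unchanged). New critical value: z_{0.05} = 1.645.
Revised power = Φ(δ − 1.645) + Φ(−δ − 1.645) = Φ(0.763) + Φ(-4.052) = 0.7772 + 0.0000 = 0.7772.

Power ≈ 0.777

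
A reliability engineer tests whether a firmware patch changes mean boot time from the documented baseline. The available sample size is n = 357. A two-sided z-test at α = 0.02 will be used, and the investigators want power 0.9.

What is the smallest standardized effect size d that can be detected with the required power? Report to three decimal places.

d ≈ 0.191

Required noncentrality: δ = z_{0.01} + z_{0.10} = 2.326 + 1.282 = 3.608.
(Lower-tail contribution to power is negligible for δ > 0.)
δ = d·√n ⇒ d = δ/√n = 3.608/√357 = 0.1910.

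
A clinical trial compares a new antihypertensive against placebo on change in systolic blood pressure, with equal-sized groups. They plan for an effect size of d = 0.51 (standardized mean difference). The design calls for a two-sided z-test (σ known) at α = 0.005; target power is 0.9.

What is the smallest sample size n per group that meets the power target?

n = 129 per group

For power 0.9 need Φ(δ − z_{0.0025}) = 0.9, so δ = z_{0.0025} + z_{0.10} = 2.807 + 1.282 = 4.089.
(The Φ(−δ − z_{α/2}) term is vanishingly small for δ > 0 and is dropped in the standard sample-size formula.)
δ = d·√(n/2) ⇒ n = 2(δ/d)² = 2 × (4.089 / 0.51)² = 128.54.
Rounding up, n = 129 per group.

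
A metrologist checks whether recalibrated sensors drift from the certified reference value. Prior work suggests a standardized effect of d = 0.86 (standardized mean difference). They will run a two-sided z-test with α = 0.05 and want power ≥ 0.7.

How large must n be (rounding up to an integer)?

For power 0.7 need Φ(δ − z_{0.025}) = 0.7, so δ = z_{0.025} + z_{0.30} = 1.960 + 0.524 = 2.484.
(The Φ(−δ − z_{α/2}) term is vanishingly small for δ > 0 and is dropped in the standard sample-size formula.)
δ = d·√n ⇒ n = (δ/d)² = (2.484 / 0.86)² = 8.35.
Rounding up, n = 9.

n = 9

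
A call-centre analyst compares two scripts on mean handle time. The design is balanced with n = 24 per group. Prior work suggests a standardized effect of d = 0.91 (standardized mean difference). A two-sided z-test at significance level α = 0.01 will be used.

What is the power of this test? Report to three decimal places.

Power ≈ 0.718

Noncentrality parameter: λ = d·√(n/2) = 0.91 × √(24/2) = 3.1523
Critical value for a two-sided test at α = 0.01: z_{α/2} = 2.576.
Power = Φ(λ − 2.576) + Φ(−λ − 2.576) = Φ(0.577) + Φ(-5.728) = 0.7179 + 0.0000 = 0.7179.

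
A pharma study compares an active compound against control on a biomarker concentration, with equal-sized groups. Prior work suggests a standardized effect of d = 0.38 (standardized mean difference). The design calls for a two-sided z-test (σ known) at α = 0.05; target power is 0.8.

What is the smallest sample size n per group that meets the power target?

For power 0.8 need Φ(δ − z_{0.025}) = 0.8, so δ = z_{0.025} + z_{0.20} = 1.960 + 0.842 = 2.802.
(The Φ(−δ − z_{α/2}) term is vanishingly small for δ > 0 and is dropped in the standard sample-size formula.)
δ = d·√(n/2) ⇒ n = 2(δ/d)² = 2 × (2.802 / 0.38)² = 108.71.
Round up to the next whole unit.

n = 109 per group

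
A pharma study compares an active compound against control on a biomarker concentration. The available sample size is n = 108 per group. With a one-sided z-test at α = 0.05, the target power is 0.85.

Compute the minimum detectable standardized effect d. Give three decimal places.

Required noncentrality: δ = z_{0.05} + z_{0.15} = 1.645 + 1.036 = 2.681.
δ = d·√(n/2) ⇒ d = δ/√(n/2) = 2.681/√(108/2) = 0.3649.

d ≈ 0.365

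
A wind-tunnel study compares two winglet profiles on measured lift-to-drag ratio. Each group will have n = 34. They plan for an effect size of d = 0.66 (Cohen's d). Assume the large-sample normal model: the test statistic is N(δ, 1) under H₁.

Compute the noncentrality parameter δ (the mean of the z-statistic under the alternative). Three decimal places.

δ = d·√(n/2) = 0.66 × √(34/2) = 2.7212

δ ≈ 2.721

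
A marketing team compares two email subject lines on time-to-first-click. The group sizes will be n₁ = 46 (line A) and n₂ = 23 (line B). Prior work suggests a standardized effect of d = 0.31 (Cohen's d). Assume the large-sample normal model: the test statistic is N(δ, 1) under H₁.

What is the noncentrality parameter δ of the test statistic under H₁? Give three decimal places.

δ ≈ 1.214

δ = d / √(1/n₁ + 1/n₂) = 0.31 / √(1/46 + 1/23) = 1.2139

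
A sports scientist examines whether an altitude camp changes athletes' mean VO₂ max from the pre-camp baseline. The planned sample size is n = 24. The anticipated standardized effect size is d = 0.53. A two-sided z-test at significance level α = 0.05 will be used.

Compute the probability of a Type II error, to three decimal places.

β ≈ 0.262

Noncentrality parameter: δ = d·√n = 0.53 × √24 = 2.5965
Two-sided α = 0.05 → critical value z_{0.025} = 1.960.
Power = Φ(δ − 1.960) + Φ(−δ − 1.960) = Φ(0.636) + Φ(-4.556) = 0.7378 + 0.0000 = 0.7378.
Type II error: β = 1 − power = 1 − 0.7378 = 0.2622.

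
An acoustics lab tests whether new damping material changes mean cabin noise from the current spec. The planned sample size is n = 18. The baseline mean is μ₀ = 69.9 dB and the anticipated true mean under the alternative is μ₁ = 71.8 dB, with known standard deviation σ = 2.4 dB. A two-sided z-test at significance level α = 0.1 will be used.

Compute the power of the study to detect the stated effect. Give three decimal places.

Power ≈ 0.957

Standardized effect: d = |μ₁ − μ₀| / σ = |71.8 − 69.9| / 2.4 = 0.7917
Noncentrality parameter: δ = d·√n = 0.7917 × √18 = 3.3588
Two-sided α = 0.1 → critical value z_{0.05} = 1.645.
Power = Φ(δ − 1.645) + Φ(−δ − 1.645) = Φ(1.714) + Φ(-5.004) = 0.9567 + 0.0000 = 0.9567.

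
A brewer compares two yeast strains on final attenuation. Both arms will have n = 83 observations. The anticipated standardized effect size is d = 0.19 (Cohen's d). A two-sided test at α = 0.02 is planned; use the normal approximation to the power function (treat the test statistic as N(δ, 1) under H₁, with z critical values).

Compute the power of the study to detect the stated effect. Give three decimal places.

Noncentrality parameter: δ = d·√(n/2) = 0.19 × √(83/2) = 1.2240
Two-sided α = 0.02 → critical value z_{0.01} = 2.326.
Power = Φ(δ − 2.326) + Φ(−δ − 2.326) = Φ(-1.102) + Φ(-3.550) = 0.1352 + 0.0002 = 0.1353.

Power ≈ 0.135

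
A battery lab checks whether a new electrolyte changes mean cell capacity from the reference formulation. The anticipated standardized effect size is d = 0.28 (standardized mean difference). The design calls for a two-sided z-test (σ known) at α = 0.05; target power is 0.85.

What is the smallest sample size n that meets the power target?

Set Φ(δ − 1.960) = 0.85; then δ − 1.960 = Φ⁻¹(0.85) = 1.036, giving δ = 2.996.
(The Φ(−δ − z_{α/2}) term is vanishingly small for δ > 0 and is dropped in the standard sample-size formula.)
δ = d·√n ⇒ n = (δ/d)² = (2.996 / 0.28)² = 114.52.
Rounding up, n = 115.

n = 115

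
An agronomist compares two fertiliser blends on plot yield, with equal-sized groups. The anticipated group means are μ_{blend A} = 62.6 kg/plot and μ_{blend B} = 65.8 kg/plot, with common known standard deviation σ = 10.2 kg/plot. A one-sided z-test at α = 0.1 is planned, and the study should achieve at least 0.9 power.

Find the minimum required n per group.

Standardized effect: d = |μ_{blend A} − μ_{blend B}| / σ = |62.6 − 65.8| / 10.2 = 0.3137
For power 0.9 need Φ(δ − z_{0.1}) = 0.9, so δ = z_{0.1} + z_{0.10} = 1.282 + 1.282 = 2.563.
δ = d·√(n/2) ⇒ n = 2(δ/d)² = 2 × (2.563 / 0.3137)² = 133.49.
Rounding up, n = 134 per group.

n = 134 per group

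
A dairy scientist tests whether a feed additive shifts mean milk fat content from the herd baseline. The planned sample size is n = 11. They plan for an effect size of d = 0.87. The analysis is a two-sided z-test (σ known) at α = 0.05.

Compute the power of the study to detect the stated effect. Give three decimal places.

Power ≈ 0.823

Noncentrality parameter: δ = d·√n = 0.87 × √11 = 2.8855
Critical value for a two-sided test at α = 0.05: z_{α/2} = 1.960.
Power = Φ(δ − 1.960) + Φ(−δ − 1.960) = Φ(0.925) + Φ(-4.845) = 0.8226 + 0.0000 = 0.8226.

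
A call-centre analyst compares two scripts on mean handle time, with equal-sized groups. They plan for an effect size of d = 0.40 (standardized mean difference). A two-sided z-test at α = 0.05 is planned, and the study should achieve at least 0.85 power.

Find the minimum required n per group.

n = 113 per group

Set Φ(δ − 1.960) = 0.85; then δ − 1.960 = Φ⁻¹(0.85) = 1.036, giving δ = 2.996.
(The Φ(−δ − z_{α/2}) term is vanishingly small for δ > 0 and is dropped in the standard sample-size formula.)
δ = d·√(n/2) ⇒ n = 2(δ/d)² = 2 × (2.996 / 0.40)² = 112.23.
Round up to the next whole unit.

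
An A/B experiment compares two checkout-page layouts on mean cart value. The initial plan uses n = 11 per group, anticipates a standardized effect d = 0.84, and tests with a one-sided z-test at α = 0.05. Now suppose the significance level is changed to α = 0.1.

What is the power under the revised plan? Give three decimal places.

Power ≈ 0.754

δ = d·√(n/2) = 0.84 × √(11/2) = 1.9700 (unchanged). New critical value: z_{0.1} = 1.282.
Revised power = P(Z > 1.282 − δ) = Φ(0.688) = 0.7544.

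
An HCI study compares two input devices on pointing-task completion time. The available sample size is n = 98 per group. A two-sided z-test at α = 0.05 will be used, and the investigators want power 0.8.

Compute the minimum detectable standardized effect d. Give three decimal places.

d ≈ 0.400

Need Φ(δ − 1.960) = 0.8, so δ = 1.960 + 0.842 = 2.802.
(The second rejection-region term Φ(−δ − z_{α/2}) is negligible and dropped.)
δ = d·√(n/2) ⇒ d = δ/√(n/2) = 2.802/√(98/2) = 0.4002.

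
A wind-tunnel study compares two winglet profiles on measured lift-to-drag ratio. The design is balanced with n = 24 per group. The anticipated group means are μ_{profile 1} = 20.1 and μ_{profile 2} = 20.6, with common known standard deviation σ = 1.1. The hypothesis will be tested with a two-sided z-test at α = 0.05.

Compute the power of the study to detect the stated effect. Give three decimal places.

Power ≈ 0.350

Standardized effect: d = |μ_{profile 1} − μ_{profile 2}| / σ = |20.1 − 20.6| / 1.1 = 0.4545
Noncentrality parameter: δ = d·√(n/2) = 0.4545 × √(24/2) = 1.5746
Two-sided α = 0.05 → critical value z_{0.025} = 1.960.
Power = Φ(δ − 1.960) + Φ(−δ − 1.960) = Φ(-0.385) + Φ(-3.535) = 0.3500 + 0.0002 = 0.3502.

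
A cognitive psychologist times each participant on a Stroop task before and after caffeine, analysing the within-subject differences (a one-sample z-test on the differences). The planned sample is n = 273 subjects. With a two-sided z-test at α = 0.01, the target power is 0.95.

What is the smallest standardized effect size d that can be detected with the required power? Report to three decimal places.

Need Φ(δ − 2.576) = 0.95, so δ = 2.576 + 1.645 = 4.221.
(The second rejection-region term Φ(−δ − z_{α/2}) is negligible and dropped.)
δ = d·√n ⇒ d = δ/√n = 4.221/√273 = 0.2554.

d ≈ 0.255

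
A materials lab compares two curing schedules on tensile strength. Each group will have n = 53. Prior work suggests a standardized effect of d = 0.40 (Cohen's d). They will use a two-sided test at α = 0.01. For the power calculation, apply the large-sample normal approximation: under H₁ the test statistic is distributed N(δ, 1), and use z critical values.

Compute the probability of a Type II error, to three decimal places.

β ≈ 0.697

Noncentrality parameter: δ = d·√(n/2) = 0.40 × √(53/2) = 2.0591
Two-sided α = 0.01 → critical value z_{0.005} = 2.576.
Power = Φ(δ − 2.576) + Φ(−δ − 2.576) = Φ(-0.517) + Φ(-4.635) = 0.3027 + 0.0000 = 0.3027.
Type II error: β = 1 − power = 1 − 0.3027 = 0.6973.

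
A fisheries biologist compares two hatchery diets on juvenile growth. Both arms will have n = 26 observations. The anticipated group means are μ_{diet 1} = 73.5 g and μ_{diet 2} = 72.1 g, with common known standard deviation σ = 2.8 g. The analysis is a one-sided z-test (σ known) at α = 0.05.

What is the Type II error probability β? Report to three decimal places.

Standardized effect: d = |μ_{diet 1} − μ_{diet 2}| / σ = |73.5 − 72.1| / 2.8 = 0.5000
Noncentrality parameter: δ = d·√(n/2) = 0.5000 × √(26/2) = 1.8028
One-sided α = 0.05 → critical value z_{0.05} = 1.645.
Power = P(Z > 1.645 − δ) = Φ(0.158) = 0.5627.
Type II error: β = 1 − power = 1 − 0.5627 = 0.4373.

β ≈ 0.437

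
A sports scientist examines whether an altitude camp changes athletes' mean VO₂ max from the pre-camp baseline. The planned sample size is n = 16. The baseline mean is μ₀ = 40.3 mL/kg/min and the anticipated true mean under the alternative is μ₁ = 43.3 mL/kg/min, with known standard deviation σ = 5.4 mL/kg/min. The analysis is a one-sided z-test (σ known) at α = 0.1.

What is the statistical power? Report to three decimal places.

Standardized effect: d = |μ₁ − μ₀| / σ = |43.3 − 40.3| / 5.4 = 0.5556
Noncentrality parameter: δ = d·√n = 0.5556 × √16 = 2.2222
One-sided α = 0.1 → critical value z_{0.1} = 1.282.
Power = Φ(δ − 1.282) = Φ(0.941) = 0.8266.

Power ≈ 0.827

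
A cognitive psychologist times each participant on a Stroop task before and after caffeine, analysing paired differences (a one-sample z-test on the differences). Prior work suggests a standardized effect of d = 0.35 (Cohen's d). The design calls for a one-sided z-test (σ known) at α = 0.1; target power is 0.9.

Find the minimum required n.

Set Φ(δ − 1.282) = 0.9; then δ − 1.282 = Φ⁻¹(0.9) = 1.282, giving δ = 2.563.
δ = d·√n ⇒ n = (δ/d)² = (2.563 / 0.35)² = 53.63.
Round up to the next whole unit.

n = 54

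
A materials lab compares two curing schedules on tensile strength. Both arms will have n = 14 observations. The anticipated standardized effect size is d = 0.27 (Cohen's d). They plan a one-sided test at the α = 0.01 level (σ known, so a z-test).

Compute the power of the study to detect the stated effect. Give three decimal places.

Power ≈ 0.053

Noncentrality parameter: δ = d·√(n/2) = 0.27 × √(14/2) = 0.7144
One-sided α = 0.01 → critical value z_{0.01} = 2.326.
Power = Φ(δ − 2.326) = Φ(-1.612) = 0.0535.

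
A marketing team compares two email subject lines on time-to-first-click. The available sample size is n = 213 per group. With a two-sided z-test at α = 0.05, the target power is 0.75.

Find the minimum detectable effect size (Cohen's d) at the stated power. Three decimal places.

d ≈ 0.255

Need Φ(δ − 1.960) = 0.75, so δ = 1.960 + 0.674 = 2.634.
(The second rejection-region term Φ(−δ − z_{α/2}) is negligible and dropped.)
δ = d·√(n/2) ⇒ d = δ/√(n/2) = 2.634/√(213/2) = 0.2553.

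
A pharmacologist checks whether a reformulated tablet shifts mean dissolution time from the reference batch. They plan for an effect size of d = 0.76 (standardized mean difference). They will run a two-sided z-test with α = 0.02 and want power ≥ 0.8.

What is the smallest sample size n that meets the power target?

n = 18

Set Φ(δ − 2.326) = 0.8; then δ − 2.326 = Φ⁻¹(0.8) = 0.842, giving δ = 3.168.
(For δ > 0 the lower-tail rejection region contributes negligibly to power, so the one-term inversion is standard.)
δ = d·√n ⇒ n = (δ/d)² = (3.168 / 0.76)² = 17.38.
Rounding up, n = 18.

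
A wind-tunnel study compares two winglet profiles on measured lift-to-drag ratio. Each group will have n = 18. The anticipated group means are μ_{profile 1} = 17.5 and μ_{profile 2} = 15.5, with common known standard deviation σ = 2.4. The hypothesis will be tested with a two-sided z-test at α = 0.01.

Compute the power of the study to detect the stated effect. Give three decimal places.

Power ≈ 0.470

Standardized effect: d = |μ_{profile 1} − μ_{profile 2}| / σ = |17.5 − 15.5| / 2.4 = 0.8333
Noncentrality parameter: δ = d·√(n/2) = 0.8333 × √(18/2) = 2.5000
Critical value for a two-sided test at α = 0.01: z_{α/2} = 2.576.
Power = Φ(δ − 2.576) + Φ(−δ − 2.576) = Φ(-0.076) + Φ(-5.076) = 0.4698 + 0.0000 = 0.4698.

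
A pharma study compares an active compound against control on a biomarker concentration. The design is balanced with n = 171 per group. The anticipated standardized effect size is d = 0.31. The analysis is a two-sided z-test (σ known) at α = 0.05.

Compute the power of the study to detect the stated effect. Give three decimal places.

Power ≈ 0.818

Noncentrality parameter: δ = d·√(n/2) = 0.31 × √(171/2) = 2.8665
Critical value for a two-sided test at α = 0.05: z_{α/2} = 1.960.
Power = Φ(δ − 1.960) + Φ(−δ − 1.960) = Φ(0.906) + Φ(-4.826) = 0.8177 + 0.0000 = 0.8177.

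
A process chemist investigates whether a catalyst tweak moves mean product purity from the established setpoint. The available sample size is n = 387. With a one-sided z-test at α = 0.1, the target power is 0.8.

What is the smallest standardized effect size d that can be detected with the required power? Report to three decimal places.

Need Φ(δ − 1.282) = 0.8, so δ = 1.282 + 0.842 = 2.123.
δ = d·√n ⇒ d = δ/√n = 2.123/√387 = 0.1079.

d ≈ 0.108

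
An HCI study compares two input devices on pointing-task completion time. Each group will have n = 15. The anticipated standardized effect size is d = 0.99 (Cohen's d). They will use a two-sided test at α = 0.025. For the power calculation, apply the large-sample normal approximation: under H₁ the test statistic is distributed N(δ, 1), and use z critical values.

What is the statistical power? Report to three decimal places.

Noncentrality parameter: δ = d·√(n/2) = 0.99 × √(15/2) = 2.7112
Two-sided α = 0.025 → critical value z_{0.0125} = 2.241.
Power = Φ(δ − 2.241) + Φ(−δ − 2.241) = Φ(0.470) + Φ(-4.953) = 0.6808 + 0.0000 = 0.6808.

Power ≈ 0.681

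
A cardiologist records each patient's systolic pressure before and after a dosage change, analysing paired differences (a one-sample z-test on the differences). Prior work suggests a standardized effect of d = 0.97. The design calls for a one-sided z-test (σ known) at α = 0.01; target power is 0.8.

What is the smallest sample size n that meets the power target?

For power 0.8 need Φ(δ − z_{0.01}) = 0.8, so δ = z_{0.01} + z_{0.20} = 2.326 + 0.842 = 3.168.
δ = d·√n ⇒ n = (δ/d)² = (3.168 / 0.97)² = 10.67.
Rounding up, n = 11.

n = 11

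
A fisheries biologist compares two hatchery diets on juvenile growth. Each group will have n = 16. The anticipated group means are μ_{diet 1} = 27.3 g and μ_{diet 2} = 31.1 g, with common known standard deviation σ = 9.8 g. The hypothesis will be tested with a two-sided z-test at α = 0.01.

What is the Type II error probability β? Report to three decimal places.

Standardized effect: d = |μ_{diet 1} − μ_{diet 2}| / σ = |27.3 − 31.1| / 9.8 = 0.3878
Noncentrality parameter: δ = d·√(n/2) = 0.3878 × √(16/2) = 1.0967
Critical value for a two-sided test at α = 0.01: z_{α/2} = 2.576.
Power = Φ(δ − 2.576) + Φ(−δ − 2.576) = Φ(-1.479) + Φ(-3.673) = 0.0696 + 0.0001 = 0.0697.
Type II error: β = 1 − power = 1 − 0.0697 = 0.9303.

β ≈ 0.930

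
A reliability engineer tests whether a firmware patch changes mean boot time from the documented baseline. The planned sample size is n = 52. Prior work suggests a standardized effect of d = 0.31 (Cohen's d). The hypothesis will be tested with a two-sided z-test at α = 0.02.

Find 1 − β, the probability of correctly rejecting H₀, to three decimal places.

Noncentrality parameter: δ = d·√n = 0.31 × √52 = 2.2354
Two-sided α = 0.02 → critical value z_{0.01} = 2.326.
Power = Φ(δ − 2.326) + Φ(−δ − 2.326) = Φ(-0.091) + Φ(-4.562) = 0.4638 + 0.0000 = 0.4638.

Power ≈ 0.464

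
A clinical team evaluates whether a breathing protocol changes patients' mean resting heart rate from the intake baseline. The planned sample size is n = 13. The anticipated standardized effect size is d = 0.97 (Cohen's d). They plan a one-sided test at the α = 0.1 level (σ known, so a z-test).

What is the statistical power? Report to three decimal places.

Power ≈ 0.987

Noncentrality parameter: δ = d·√n = 0.97 × √13 = 3.4974
One-sided α = 0.1 → critical value z_{0.1} = 1.282.
Power = Φ(δ − 1.282) = Φ(2.216) = 0.9866.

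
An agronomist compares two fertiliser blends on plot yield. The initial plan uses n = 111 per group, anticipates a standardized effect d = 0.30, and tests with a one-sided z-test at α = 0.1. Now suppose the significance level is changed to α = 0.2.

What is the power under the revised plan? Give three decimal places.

Power ≈ 0.918

δ = d·√(n/2) = 0.30 × √(111/2) = 2.2349 (unchanged). New critical value: z_{0.2} = 0.842.
Revised power = P(Z > 0.842 − δ) = Φ(1.393) = 0.9182.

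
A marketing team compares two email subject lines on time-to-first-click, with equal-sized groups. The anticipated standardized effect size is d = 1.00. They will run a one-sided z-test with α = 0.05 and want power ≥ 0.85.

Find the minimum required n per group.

For power 0.85 need Φ(δ − z_{0.05}) = 0.85, so δ = z_{0.05} + z_{0.15} = 1.645 + 1.036 = 2.681.
δ = d·√(n/2) ⇒ n = 2(δ/d)² = 2 × (2.681 / 1.00)² = 14.38.
Rounding up, n = 15 per group.

n = 15 per group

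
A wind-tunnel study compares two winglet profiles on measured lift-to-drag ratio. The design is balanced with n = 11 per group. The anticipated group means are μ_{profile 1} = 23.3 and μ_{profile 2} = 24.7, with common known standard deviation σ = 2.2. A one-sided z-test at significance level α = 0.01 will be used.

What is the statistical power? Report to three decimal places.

Power ≈ 0.202

Standardized effect: d = |μ_{profile 1} − μ_{profile 2}| / σ = |23.3 − 24.7| / 2.2 = 0.6364
Noncentrality parameter: δ = d·√(n/2) = 0.6364 × √(11/2) = 1.4924
Critical value for a one-sided test at α = 0.01: z_α = 2.326.
Power = P(Z > 2.326 − δ) = Φ(-0.834) = 0.2022.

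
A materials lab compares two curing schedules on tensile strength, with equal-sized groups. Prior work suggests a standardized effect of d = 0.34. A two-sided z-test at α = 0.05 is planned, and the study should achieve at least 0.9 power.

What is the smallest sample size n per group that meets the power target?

For power 0.9 need Φ(δ − z_{0.025}) = 0.9, so δ = z_{0.025} + z_{0.10} = 1.960 + 1.282 = 3.242.
(The Φ(−δ − z_{α/2}) term is vanishingly small for δ > 0 and is dropped in the standard sample-size formula.)
δ = d·√(n/2) ⇒ n = 2(δ/d)² = 2 × (3.242 / 0.34)² = 181.79.
Rounding up, n = 182 per group.

n = 182 per group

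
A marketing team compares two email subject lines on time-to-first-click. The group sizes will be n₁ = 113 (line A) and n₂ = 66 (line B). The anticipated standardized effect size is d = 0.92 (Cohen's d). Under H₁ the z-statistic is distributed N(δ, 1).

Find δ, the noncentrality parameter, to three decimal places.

δ = d / √(1/n₁ + 1/n₂) = 0.92 / √(1/113 + 1/66) = 5.9384

δ ≈ 5.938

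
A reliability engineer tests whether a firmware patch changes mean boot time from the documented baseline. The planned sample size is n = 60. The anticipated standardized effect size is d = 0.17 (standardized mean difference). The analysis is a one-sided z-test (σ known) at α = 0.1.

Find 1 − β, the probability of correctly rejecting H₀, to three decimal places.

Power ≈ 0.514

Noncentrality parameter: δ = d·√n = 0.17 × √60 = 1.3168
Critical value for a one-sided test at α = 0.1: z_α = 1.282.
Power = P(Z > 1.282 − δ) = Φ(0.035) = 0.5141.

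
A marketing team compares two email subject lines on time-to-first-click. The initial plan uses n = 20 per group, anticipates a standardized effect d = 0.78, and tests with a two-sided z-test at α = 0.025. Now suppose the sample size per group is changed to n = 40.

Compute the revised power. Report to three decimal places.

Power ≈ 0.894

With n = 40 per group: δ = d·√(n/2) = 0.78 × √(40/2) = 3.4883. Critical value z_{0.0125} = 2.241.
Revised power = Φ(δ − 2.241) + Φ(−δ − 2.241) = Φ(1.247) + Φ(-5.730) = 0.8938 + 0.0000 = 0.8938.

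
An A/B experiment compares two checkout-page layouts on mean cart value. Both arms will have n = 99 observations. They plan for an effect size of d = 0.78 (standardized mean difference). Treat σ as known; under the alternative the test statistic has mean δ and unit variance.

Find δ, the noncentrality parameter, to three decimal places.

δ = d·√(n/2) = 0.78 × √(99/2) = 5.4878

δ ≈ 5.488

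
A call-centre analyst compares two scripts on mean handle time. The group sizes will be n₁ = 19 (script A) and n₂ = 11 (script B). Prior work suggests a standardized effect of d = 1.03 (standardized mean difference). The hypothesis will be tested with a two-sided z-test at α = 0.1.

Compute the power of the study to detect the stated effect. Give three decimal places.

Power ≈ 0.859

Noncentrality parameter: λ = d / √(1/n₁ + 1/n₂) = 1.03 / √(1/19 + 1/11) = 2.7186
Critical value for a two-sided test at α = 0.1: z_{α/2} = 1.645.
Power = Φ(λ − 1.645) + Φ(−λ − 1.645) = Φ(1.074) + Φ(-4.363) = 0.8585 + 0.0000 = 0.8585.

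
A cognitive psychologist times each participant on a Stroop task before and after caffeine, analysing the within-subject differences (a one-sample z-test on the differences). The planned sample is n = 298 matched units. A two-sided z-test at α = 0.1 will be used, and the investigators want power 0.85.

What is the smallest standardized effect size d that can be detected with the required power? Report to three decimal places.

d ≈ 0.155

Required noncentrality: δ = z_{0.05} + z_{0.15} = 1.645 + 1.036 = 2.681.
(Lower-tail contribution to power is negligible for δ > 0.)
δ = d·√n ⇒ d = δ/√n = 2.681/√298 = 0.1553.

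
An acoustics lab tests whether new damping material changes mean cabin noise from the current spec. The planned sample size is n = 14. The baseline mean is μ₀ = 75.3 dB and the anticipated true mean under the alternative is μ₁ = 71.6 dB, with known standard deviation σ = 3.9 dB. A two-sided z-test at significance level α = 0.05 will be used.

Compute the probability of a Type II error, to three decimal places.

Standardized effect: d = |μ₁ − μ₀| / σ = |71.6 − 75.3| / 3.9 = 0.9487
Noncentrality parameter: λ = d·√n = 0.9487 × √14 = 3.5498
Critical value for a two-sided test at α = 0.05: z_{α/2} = 1.960.
Power = Φ(λ − 1.960) + Φ(−λ − 1.960) = Φ(1.590) + Φ(-5.510) = 0.9441 + 0.0000 = 0.9441.
Type II error: β = 1 − power = 1 − 0.9441 = 0.0559.

β ≈ 0.056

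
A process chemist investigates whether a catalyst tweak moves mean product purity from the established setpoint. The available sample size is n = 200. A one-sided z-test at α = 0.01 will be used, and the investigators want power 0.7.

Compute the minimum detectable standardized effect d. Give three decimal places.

Need Φ(δ − 2.326) = 0.7, so δ = 2.326 + 0.524 = 2.851.
δ = d·√n ⇒ d = δ/√n = 2.851/√200 = 0.2016.

d ≈ 0.202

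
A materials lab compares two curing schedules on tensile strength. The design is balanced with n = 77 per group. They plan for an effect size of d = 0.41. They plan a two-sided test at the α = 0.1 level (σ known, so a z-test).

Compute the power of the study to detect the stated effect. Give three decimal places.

Power ≈ 0.816

Noncentrality parameter: δ = d·√(n/2) = 0.41 × √(77/2) = 2.5440
Two-sided α = 0.1 → critical value z_{0.05} = 1.645.
Power = Φ(δ − 1.645) + Φ(−δ − 1.645) = Φ(0.899) + Φ(-4.189) = 0.8157 + 0.0000 = 0.8157.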